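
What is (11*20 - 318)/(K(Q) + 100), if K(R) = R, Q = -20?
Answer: -49/40 ≈ -1.2250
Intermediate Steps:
(11*20 - 318)/(K(Q) + 100) = (11*20 - 318)/(-20 + 100) = (220 - 318)/80 = -98*1/80 = -49/40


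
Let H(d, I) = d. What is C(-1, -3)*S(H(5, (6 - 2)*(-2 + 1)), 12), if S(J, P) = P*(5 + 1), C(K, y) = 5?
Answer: 360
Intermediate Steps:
S(J, P) = 6*P (S(J, P) = P*6 = 6*P)
C(-1, -3)*S(H(5, (6 - 2)*(-2 + 1)), 12) = 5*(6*12) = 5*72 = 360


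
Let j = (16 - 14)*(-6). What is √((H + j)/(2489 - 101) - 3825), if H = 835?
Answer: I*√5452566369/1194 ≈ 61.844*I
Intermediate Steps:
j = -12 (j = 2*(-6) = -12)
√((H + j)/(2489 - 101) - 3825) = √((835 - 12)/(2489 - 101) - 3825) = √(823/2388 - 3825) = √(-9133277/2388) = I*√5452566369/1194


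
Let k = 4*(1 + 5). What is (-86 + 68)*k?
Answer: -432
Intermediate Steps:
k = 24 (k = 4*6 = 24)
(-86 + 68)*k = (-86 + 68)*24 = -18*24 = -432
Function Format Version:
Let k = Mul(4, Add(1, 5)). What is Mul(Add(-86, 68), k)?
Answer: -432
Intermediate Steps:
k = 24 (k = Mul(4, 6) = 24)
Mul(Add(-86, 68), k) = Mul(Add(-86, 68), 24) = Mul(-18, 24) = -432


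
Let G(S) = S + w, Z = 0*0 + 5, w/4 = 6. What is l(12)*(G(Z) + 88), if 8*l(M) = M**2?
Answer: 2106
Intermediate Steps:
l(M) = M**2/8
w = 24 (w = 4*6 = 24)
Z = 5 (Z = 0 + 5 = 5)
G(S) = 24 + S (G(S) = S + 24 = 24 + S)
l(12)*(G(Z) + 88) = ((1/8)*12**2)*((24 + 5) + 88) = ((1/8)*144)*(29 + 88) = 18*117 = 2106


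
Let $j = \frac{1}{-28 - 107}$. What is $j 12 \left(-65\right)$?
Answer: $\frac{52}{9} \approx 5.7778$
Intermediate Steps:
$j = - \frac{1}{135}$ ($j = \frac{1}{-135} = - \frac{1}{135} \approx -0.0074074$)
$j 12 \left(-65\right) = - \frac{12 \left(-65\right)}{135} = \left(- \frac{1}{135}\right) \left(-780\right) = \frac{52}{9}$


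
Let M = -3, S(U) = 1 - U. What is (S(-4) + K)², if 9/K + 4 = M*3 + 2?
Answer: 2116/121 ≈ 17.488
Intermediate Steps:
K = -9/11 (K = 9/(-4 + (-3*3 + 2)) = 9/(-4 + (-9 + 2)) = 9/(-4 - 7) = 9/(-11) = 9*(-1/11) = -9/11 ≈ -0.81818)
(S(-4) + K)² = ((1 - 1*(-4)) - 9/11)² = ((1 + 4) - 9/11)² = (5 - 9/11)² = (46/11)² = 2116/121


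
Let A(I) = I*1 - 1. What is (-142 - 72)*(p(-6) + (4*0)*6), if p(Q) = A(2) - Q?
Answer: -1498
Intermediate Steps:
A(I) = -1 + I (A(I) = I - 1 = -1 + I)
p(Q) = 1 - Q (p(Q) = (-1 + 2) - Q = 1 - Q)
(-142 - 72)*(p(-6) + (4*0)*6) = (-142 - 72)*((1 - 1*(-6)) + (4*0)*6) = -214*((1 + 6) + 0*6) = -214*(7 + 0) = -214*7 = -1498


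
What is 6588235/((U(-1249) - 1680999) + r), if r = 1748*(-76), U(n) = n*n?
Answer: -6588235/253846 ≈ -25.954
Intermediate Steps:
U(n) = n²
r = -132848
6588235/((U(-1249) - 1680999) + r) = 6588235/(((-1249)² - 1680999) - 132848) = 6588235/((1560001 - 1680999) - 132848) = 6588235/(-120998 - 132848) = 6588235/(-253846) = 6588235*(-1/253846) = -6588235/253846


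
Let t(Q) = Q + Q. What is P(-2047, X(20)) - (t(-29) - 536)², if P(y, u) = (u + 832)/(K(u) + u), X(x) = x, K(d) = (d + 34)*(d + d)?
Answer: -192295407/545 ≈ -3.5284e+5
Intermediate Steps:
K(d) = 2*d*(34 + d) (K(d) = (34 + d)*(2*d) = 2*d*(34 + d))
t(Q) = 2*Q
P(y, u) = (832 + u)/(u + 2*u*(34 + u)) (P(y, u) = (u + 832)/(2*u*(34 + u) + u) = (832 + u)/(u + 2*u*(34 + u)))
P(-2047, X(20)) - (t(-29) - 536)² = (832 + 20)/(20*(69 + 2*20)) - (2*(-29) - 536)² = (1/20)*852/(69 + 40) - (-58 - 536)² = (1/20)*852/109 - 1*(-594)² = (1/20)*(1/109)*852 - 1*352836 = 213/545 - 352836 = -192295407/545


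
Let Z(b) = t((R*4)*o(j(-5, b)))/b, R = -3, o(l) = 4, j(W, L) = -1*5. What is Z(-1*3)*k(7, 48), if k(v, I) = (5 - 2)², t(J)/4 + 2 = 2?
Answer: 0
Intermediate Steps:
j(W, L) = -5
t(J) = 0 (t(J) = -8 + 4*2 = -8 + 8 = 0)
k(v, I) = 9 (k(v, I) = 3² = 9)
Z(b) = 0 (Z(b) = 0/b = 0)
Z(-1*3)*k(7, 48) = 0*9 = 0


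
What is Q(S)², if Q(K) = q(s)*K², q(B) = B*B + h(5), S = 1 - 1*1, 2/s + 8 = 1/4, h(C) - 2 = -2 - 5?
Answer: 0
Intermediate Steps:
h(C) = -5 (h(C) = 2 + (-2 - 5) = 2 - 7 = -5)
s = -8/31 (s = 2/(-8 + 1/4) = 2/(-8 + ¼) = 2/(-31/4) = 2*(-4/31) = -8/31 ≈ -0.25806)
S = 0 (S = 1 - 1 = 0)
q(B) = -5 + B² (q(B) = B*B - 5 = B² - 5 = -5 + B²)
Q(K) = -4741*K²/961 (Q(K) = (-5 + (-8/31)²)*K² = (-5 + 64/961)*K² = -4741*K²/961)
Q(S)² = (-4741/961*0²)² = (-4741/961*0)² = 0² = 0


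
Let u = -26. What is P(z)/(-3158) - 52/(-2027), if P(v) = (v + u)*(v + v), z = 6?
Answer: 325348/3200633 ≈ 0.10165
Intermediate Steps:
P(v) = 2*v*(-26 + v) (P(v) = (v - 26)*(v + v) = (-26 + v)*(2*v) = 2*v*(-26 + v))
P(z)/(-3158) - 52/(-2027) = (2*6*(-26 + 6))/(-3158) - 52/(-2027) = (2*6*(-20))*(-1/3158) - 52*(-1/2027) = -240*(-1/3158) + 52/2027 = 120/1579 + 52/2027 = 325348/3200633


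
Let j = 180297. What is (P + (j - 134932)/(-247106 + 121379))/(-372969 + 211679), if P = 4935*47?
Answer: -2916170365/2027850783 ≈ -1.4381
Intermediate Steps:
P = 231945
(P + (j - 134932)/(-247106 + 121379))/(-372969 + 211679) = (231945 + (180297 - 134932)/(-247106 + 121379))/(-372969 + 211679) = (231945 + 45365/(-125727))/(-161290) = (231945 + 45365*(-1/125727))*(-1/161290) = (231945 - 45365/125727)*(-1/161290) = (29161703650/125727)*(-1/161290) = -2916170365/2027850783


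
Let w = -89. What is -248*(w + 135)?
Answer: -11408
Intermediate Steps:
-248*(w + 135) = -248*(-89 + 135) = -248*46 = -11408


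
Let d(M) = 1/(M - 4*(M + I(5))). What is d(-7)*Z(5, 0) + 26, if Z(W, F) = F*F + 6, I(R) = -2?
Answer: 760/29 ≈ 26.207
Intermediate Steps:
Z(W, F) = 6 + F² (Z(W, F) = F² + 6 = 6 + F²)
d(M) = 1/(8 - 3*M) (d(M) = 1/(M - 4*(M - 2)) = 1/(M - 4*(-2 + M)) = 1/(M + (8 - 4*M)) = 1/(8 - 3*M))
d(-7)*Z(5, 0) + 26 = (-1/(-8 + 3*(-7)))*(6 + 0²) + 26 = (-1/(-8 - 21))*(6 + 0) + 26 = -1/(-29)*6 + 26 = -1*(-1/29)*6 + 26 = (1/29)*6 + 26 = 6/29 + 26 = 760/29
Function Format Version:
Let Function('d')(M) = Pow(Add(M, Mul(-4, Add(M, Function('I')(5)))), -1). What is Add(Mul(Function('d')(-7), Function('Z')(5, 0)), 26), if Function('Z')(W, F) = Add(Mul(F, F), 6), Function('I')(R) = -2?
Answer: Rational(760, 29) ≈ 26.207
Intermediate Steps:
Function('Z')(W, F) = Add(6, Pow(F, 2)) (Function('Z')(W, F) = Add(Pow(F, 2), 6) = Add(6, Pow(F, 2)))
Function('d')(M) = Pow(Add(8, Mul(-3, M)), -1) (Function('d')(M) = Pow(Add(M, Mul(-4, Add(M, -2))), -1) = Pow(Add(M, Mul(-4, Add(-2, M))), -1) = Pow(Add(M, Add(8, Mul(-4, M))), -1) = Pow(Add(8, Mul(-3, M)), -1))
Add(Mul(Function('d')(-7), Function('Z')(5, 0)), 26) = Add(Mul(Mul(-1, Pow(Add(-8, Mul(3, -7)), -1)), Add(6, Pow(0, 2))), 26) = Add(Mul(Mul(-1, Pow(Add(-8, -21), -1)), Add(6, 0)), 26) = Add(Mul(Mul(-1, Pow(-29, -1)), 6), 26) = Add(Mul(Mul(-1, Rational(-1, 29)), 6), 26) = Add(Mul(Rational(1, 29), 6), 26) = Add(Rational(6, 29), 26) = Rational(760, 29)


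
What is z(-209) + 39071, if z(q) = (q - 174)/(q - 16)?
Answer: 8791358/225 ≈ 39073.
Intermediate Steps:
z(q) = (-174 + q)/(-16 + q)
z(-209) + 39071 = (-174 - 209)/(-16 - 209) + 39071 = -383/(-225) + 39071 = -1/225*(-383) + 39071 = 383/225 + 39071 = 8791358/225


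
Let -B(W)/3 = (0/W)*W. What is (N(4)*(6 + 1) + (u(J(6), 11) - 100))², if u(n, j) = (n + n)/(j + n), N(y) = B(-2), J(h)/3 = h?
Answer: 8202496/841 ≈ 9753.3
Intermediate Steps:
J(h) = 3*h
B(W) = 0 (B(W) = -3*0/W*W = -0*W = -3*0 = 0)
N(y) = 0
u(n, j) = 2*n/(j + n) (u(n, j) = (2*n)/(j + n) = 2*n/(j + n))
(N(4)*(6 + 1) + (u(J(6), 11) - 100))² = (0*(6 + 1) + (2*(3*6)/(11 + 3*6) - 100))² = (0*7 + (2*18/(11 + 18) - 100))² = (0 + (2*18/29 - 100))² = (0 + (2*18*(1/29) - 100))² = (0 + (36/29 - 100))² = (0 - 2864/29)² = (-2864/29)² = 8202496/841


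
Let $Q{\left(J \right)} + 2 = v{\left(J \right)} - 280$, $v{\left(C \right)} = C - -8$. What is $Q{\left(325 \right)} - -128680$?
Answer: $128731$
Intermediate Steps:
$v{\left(C \right)} = 8 + C$ ($v{\left(C \right)} = C + 8 = 8 + C$)
$Q{\left(J \right)} = -274 + J$ ($Q{\left(J \right)} = -2 + \left(\left(8 + J\right) - 280\right) = -2 + \left(-272 + J\right) = -274 + J$)
$Q{\left(325 \right)} - -128680 = \left(-274 + 325\right) - -128680 = 51 + 128680 = 128731$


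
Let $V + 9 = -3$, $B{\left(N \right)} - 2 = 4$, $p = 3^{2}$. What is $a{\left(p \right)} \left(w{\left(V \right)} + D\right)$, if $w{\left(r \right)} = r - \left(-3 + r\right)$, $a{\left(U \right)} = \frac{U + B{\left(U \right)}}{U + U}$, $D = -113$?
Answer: $- \frac{275}{3} \approx -91.667$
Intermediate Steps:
$p = 9$
$B{\left(N \right)} = 6$ ($B{\left(N \right)} = 2 + 4 = 6$)
$V = -12$ ($V = -9 - 3 = -12$)
$a{\left(U \right)} = \frac{6 + U}{2 U}$ ($a{\left(U \right)} = \frac{U + 6}{U + U} = \frac{6 + U}{2 U}$)
$w{\left(r \right)} = 3$ ($w{\left(r \right)} = r - \left(-3 + r\right) = 3$)
$a{\left(p \right)} \left(w{\left(V \right)} + D\right) = \frac{6 + 9}{2 \cdot 9} \left(3 - 113\right) = \frac{1}{2} \cdot \frac{1}{9} \cdot 15 \left(-110\right) = \frac{5}{6} \left(-110\right) = - \frac{275}{3}$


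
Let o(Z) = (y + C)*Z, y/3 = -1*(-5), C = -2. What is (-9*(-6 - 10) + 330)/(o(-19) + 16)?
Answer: -158/77 ≈ -2.0519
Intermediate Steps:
y = 15 (y = 3*(-1*(-5)) = 3*5 = 15)
o(Z) = 13*Z (o(Z) = (15 - 2)*Z = 13*Z)
(-9*(-6 - 10) + 330)/(o(-19) + 16) = (-9*(-6 - 10) + 330)/(13*(-19) + 16) = (-9*(-16) + 330)/(-247 + 16) = (144 + 330)/(-231) = 474*(-1/231) = -158/77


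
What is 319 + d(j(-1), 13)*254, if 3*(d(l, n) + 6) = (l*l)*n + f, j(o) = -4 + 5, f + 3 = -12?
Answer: -4123/3 ≈ -1374.3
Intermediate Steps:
f = -15 (f = -3 - 12 = -15)
j(o) = 1
d(l, n) = -11 + n*l²/3 (d(l, n) = -6 + ((l*l)*n - 15)/3 = -6 + (l²*n - 15)/3 = -6 + (n*l² - 15)/3 = -6 + (-15 + n*l²)/3 = -6 + (-5 + n*l²/3) = -11 + n*l²/3)
319 + d(j(-1), 13)*254 = 319 + (-11 + (⅓)*13*1²)*254 = 319 + (-11 + (⅓)*13*1)*254 = 319 + (-11 + 13/3)*254 = 319 - 20/3*254 = 319 - 5080/3 = -4123/3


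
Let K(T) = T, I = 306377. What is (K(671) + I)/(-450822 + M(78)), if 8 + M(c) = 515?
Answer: -307048/450315 ≈ -0.68185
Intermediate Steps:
M(c) = 507 (M(c) = -8 + 515 = 507)
(K(671) + I)/(-450822 + M(78)) = (671 + 306377)/(-450822 + 507) = 307048/(-450315) = 307048*(-1/450315) = -307048/450315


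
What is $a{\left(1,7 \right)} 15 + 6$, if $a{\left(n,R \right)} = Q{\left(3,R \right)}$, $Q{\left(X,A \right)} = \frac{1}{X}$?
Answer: $11$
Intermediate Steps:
$a{\left(n,R \right)} = \frac{1}{3}$
$a{\left(1,7 \right)} 15 + 6 = \frac{1}{3} \cdot 15 + 6 = 5 + 6 = 11$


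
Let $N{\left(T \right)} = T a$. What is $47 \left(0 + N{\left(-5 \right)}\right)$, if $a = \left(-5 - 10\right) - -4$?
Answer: $2585$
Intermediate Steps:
$a = -11$ ($a = \left(-5 - 10\right) + 4 = -15 + 4 = -11$)
$N{\left(T \right)} = - 11 T$ ($N{\left(T \right)} = T \left(-11\right) = - 11 T$)
$47 \left(0 + N{\left(-5 \right)}\right) = 47 \left(0 - -55\right) = 47 \left(0 + 55\right) = 47 \cdot 55 = 2585$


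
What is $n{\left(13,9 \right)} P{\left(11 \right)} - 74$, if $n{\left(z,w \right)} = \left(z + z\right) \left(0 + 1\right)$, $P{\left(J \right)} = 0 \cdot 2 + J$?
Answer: $212$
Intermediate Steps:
$P{\left(J \right)} = J$ ($P{\left(J \right)} = 0 + J = J$)
$n{\left(z,w \right)} = 2 z$ ($n{\left(z,w \right)} = 2 z 1 = 2 z$)
$n{\left(13,9 \right)} P{\left(11 \right)} - 74 = 2 \cdot 13 \cdot 11 - 74 = 26 \cdot 11 - 74 = 286 - 74 = 212$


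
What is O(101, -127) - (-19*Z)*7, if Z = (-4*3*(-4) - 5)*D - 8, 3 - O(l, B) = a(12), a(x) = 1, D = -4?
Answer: -23938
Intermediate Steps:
O(l, B) = 2 (O(l, B) = 3 - 1*1 = 3 - 1 = 2)
Z = -180 (Z = (-4*3*(-4) - 5)*(-4) - 8 = (-12*(-4) - 5)*(-4) - 8 = (48 - 5)*(-4) - 8 = 43*(-4) - 8 = -172 - 8 = -180)
O(101, -127) - (-19*Z)*7 = 2 - (-19*(-180))*7 = 2 - 3420*7 = 2 - 1*23940 = 2 - 23940 = -23938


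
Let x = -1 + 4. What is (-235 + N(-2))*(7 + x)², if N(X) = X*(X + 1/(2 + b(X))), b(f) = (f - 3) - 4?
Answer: -161500/7 ≈ -23071.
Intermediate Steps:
b(f) = -7 + f (b(f) = (-3 + f) - 4 = -7 + f)
x = 3
N(X) = X*(X + 1/(-5 + X)) (N(X) = X*(X + 1/(2 + (-7 + X))) = X*(X + 1/(-5 + X)))
(-235 + N(-2))*(7 + x)² = (-235 - 2*(1 + (-2)² - 5*(-2))/(-5 - 2))*(7 + 3)² = (-235 - 2*(1 + 4 + 10)/(-7))*10² = (-235 - 2*(-⅐)*15)*100 = (-235 + 30/7)*100 = -1615/7*100 = -161500/7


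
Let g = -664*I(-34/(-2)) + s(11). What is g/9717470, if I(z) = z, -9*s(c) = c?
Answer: -101603/87457230 ≈ -0.0011617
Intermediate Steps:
s(c) = -c/9
g = -101603/9 (g = -(-22576)/(-2) - ⅑*11 = -(-22576)*(-1)/2 - 11/9 = -664*17 - 11/9 = -11288 - 11/9 = -101603/9 ≈ -11289.)
g/9717470 = -101603/9/9717470 = -101603/9*1/9717470 = -101603/87457230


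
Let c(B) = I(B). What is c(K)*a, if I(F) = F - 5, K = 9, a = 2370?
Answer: 9480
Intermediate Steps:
I(F) = -5 + F
c(B) = -5 + B
c(K)*a = (-5 + 9)*2370 = 4*2370 = 9480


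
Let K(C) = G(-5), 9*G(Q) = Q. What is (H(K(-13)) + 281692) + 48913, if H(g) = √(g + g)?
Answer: 330605 + I*√10/3 ≈ 3.3061e+5 + 1.0541*I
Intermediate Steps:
G(Q) = Q/9
K(C) = -5/9 (K(C) = (⅑)*(-5) = -5/9)
H(g) = √2*√g (H(g) = √(2*g) = √2*√g)
(H(K(-13)) + 281692) + 48913 = (√2*√(-5/9) + 281692) + 48913 = (√2*(I*√5/3) + 281692) + 48913 = (I*√10/3 + 281692) + 48913 = (281692 + I*√10/3) + 48913 = 330605 + I*√10/3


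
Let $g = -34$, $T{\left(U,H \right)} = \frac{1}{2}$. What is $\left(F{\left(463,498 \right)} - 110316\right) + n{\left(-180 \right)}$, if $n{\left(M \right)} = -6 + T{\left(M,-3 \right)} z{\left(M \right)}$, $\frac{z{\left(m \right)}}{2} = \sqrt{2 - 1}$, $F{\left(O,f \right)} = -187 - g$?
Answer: $-110474$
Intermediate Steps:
$T{\left(U,H \right)} = \frac{1}{2}$
$F{\left(O,f \right)} = -153$ ($F{\left(O,f \right)} = -187 - -34 = -187 + 34 = -153$)
$z{\left(m \right)} = 2$ ($z{\left(m \right)} = 2 \sqrt{2 - 1} = 2 \sqrt{1} = 2 \cdot 1 = 2$)
$n{\left(M \right)} = -5$ ($n{\left(M \right)} = -6 + \frac{1}{2} \cdot 2 = -6 + 1 = -5$)
$\left(F{\left(463,498 \right)} - 110316\right) + n{\left(-180 \right)} = \left(-153 - 110316\right) - 5 = -110469 - 5 = -110474$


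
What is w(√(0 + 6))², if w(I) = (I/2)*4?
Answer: 24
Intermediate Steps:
w(I) = 2*I (w(I) = (I*(½))*4 = (I/2)*4 = 2*I)
w(√(0 + 6))² = (2*√(0 + 6))² = (2*√6)² = 24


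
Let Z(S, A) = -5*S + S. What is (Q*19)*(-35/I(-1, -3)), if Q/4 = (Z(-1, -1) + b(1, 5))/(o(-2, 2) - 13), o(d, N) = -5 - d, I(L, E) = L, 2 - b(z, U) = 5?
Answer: -665/4 ≈ -166.25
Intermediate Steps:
b(z, U) = -3 (b(z, U) = 2 - 1*5 = 2 - 5 = -3)
Z(S, A) = -4*S
Q = -1/4 (Q = 4*((-4*(-1) - 3)/((-5 - 1*(-2)) - 13)) = 4*((4 - 3)/((-5 + 2) - 13)) = 4*(1/(-3 - 13)) = 4*(1/(-16)) = 4*(1*(-1/16)) = 4*(-1/16) = -1/4 ≈ -0.25000)
(Q*19)*(-35/I(-1, -3)) = (-1/4*19)*(-35/(-1)) = -(-665)*(-1)/4 = -19/4*35 = -665/4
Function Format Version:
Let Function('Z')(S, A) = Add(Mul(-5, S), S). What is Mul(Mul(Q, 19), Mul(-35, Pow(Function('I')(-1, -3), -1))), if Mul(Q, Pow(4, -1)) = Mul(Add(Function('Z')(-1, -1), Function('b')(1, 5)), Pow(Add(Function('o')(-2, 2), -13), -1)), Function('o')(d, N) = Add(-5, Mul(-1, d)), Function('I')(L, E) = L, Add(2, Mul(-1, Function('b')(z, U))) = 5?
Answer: Rational(-665, 4) ≈ -166.25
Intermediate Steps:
Function('b')(z, U) = -3 (Function('b')(z, U) = Add(2, Mul(-1, 5)) = Add(2, -5) = -3)
Function('Z')(S, A) = Mul(-4, S)
Q = Rational(-1, 4) (Q = Mul(4, Mul(Add(Mul(-4, -1), -3), Pow(Add(Add(-5, Mul(-1, -2)), -13), -1))) = Mul(4, Mul(Add(4, -3), Pow(Add(Add(-5, 2), -13), -1))) = Mul(4, Mul(1, Pow(Add(-3, -13), -1))) = Mul(4, Mul(1, Pow(-16, -1))) = Mul(4, Mul(1, Rational(-1, 16))) = Mul(4, Rational(-1, 16)) = Rational(-1, 4) ≈ -0.25000)
Mul(Mul(Q, 19), Mul(-35, Pow(Function('I')(-1, -3), -1))) = Mul(Mul(Rational(-1, 4), 19), Mul(-35, Pow(-1, -1))) = Mul(Rational(-19, 4), Mul(-35, -1)) = Mul(Rational(-19, 4), 35) = Rational(-665, 4)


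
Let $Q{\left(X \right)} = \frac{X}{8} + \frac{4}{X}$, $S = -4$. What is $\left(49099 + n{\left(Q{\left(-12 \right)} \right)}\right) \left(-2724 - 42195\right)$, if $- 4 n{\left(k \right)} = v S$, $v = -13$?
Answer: $-2204894034$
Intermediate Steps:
$Q{\left(X \right)} = \frac{4}{X} + \frac{X}{8}$ ($Q{\left(X \right)} = X \frac{1}{8} + \frac{4}{X} = \frac{X}{8} + \frac{4}{X} = \frac{4}{X} + \frac{X}{8}$)
$n{\left(k \right)} = -13$ ($n{\left(k \right)} = - \frac{\left(-13\right) \left(-4\right)}{4} = \left(- \frac{1}{4}\right) 52 = -13$)
$\left(49099 + n{\left(Q{\left(-12 \right)} \right)}\right) \left(-2724 - 42195\right) = \left(49099 - 13\right) \left(-2724 - 42195\right) = 49086 \left(-44919\right) = -2204894034$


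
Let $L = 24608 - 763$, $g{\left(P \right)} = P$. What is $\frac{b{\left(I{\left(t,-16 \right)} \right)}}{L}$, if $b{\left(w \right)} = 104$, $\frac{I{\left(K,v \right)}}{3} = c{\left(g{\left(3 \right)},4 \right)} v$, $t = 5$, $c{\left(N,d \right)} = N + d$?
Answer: $\frac{104}{23845} \approx 0.0043615$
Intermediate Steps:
$I{\left(K,v \right)} = 21 v$ ($I{\left(K,v \right)} = 3 \left(3 + 4\right) v = 3 \cdot 7 v = 21 v$)
$L = 23845$ ($L = 24608 - 763 = 23845$)
$\frac{b{\left(I{\left(t,-16 \right)} \right)}}{L} = \frac{104}{23845}$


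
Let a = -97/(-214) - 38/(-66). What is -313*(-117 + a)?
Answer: 256342931/7062 ≈ 36299.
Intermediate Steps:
a = 7267/7062 (a = -97*(-1/214) - 38*(-1/66) = 97/214 + 19/33 = 7267/7062 ≈ 1.0290)
-313*(-117 + a) = -313*(-117 + 7267/7062) = -313*(-818987/7062) = 256342931/7062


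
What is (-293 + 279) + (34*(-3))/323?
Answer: -272/19 ≈ -14.316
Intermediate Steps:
(-293 + 279) + (34*(-3))/323 = -14 - 102*1/323 = -14 - 6/19 = -272/19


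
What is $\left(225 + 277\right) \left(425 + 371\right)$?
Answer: $399592$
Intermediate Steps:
$\left(225 + 277\right) \left(425 + 371\right) = 502 \cdot 796 = 399592$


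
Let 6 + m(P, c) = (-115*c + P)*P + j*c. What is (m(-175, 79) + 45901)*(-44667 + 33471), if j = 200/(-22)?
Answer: -205138094220/11 ≈ -1.8649e+10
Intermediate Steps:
j = -100/11 (j = 200*(-1/22) = -100/11 ≈ -9.0909)
m(P, c) = -6 - 100*c/11 + P*(P - 115*c) (m(P, c) = -6 + ((-115*c + P)*P - 100*c/11) = -6 + ((P - 115*c)*P - 100*c/11) = -6 + (P*(P - 115*c) - 100*c/11) = -6 + (-100*c/11 + P*(P - 115*c)) = -6 - 100*c/11 + P*(P - 115*c))
(m(-175, 79) + 45901)*(-44667 + 33471) = ((-6 + (-175)² - 100/11*79 - 115*(-175)*79) + 45901)*(-44667 + 33471) = ((-6 + 30625 - 7900/11 + 1589875) + 45901)*(-11196) = (17817534/11 + 45901)*(-11196) = (18322445/11)*(-11196) = -205138094220/11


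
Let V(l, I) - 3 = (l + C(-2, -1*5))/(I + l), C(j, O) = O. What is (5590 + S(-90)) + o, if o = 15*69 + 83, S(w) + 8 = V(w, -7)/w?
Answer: 29245307/4365 ≈ 6700.0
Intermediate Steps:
V(l, I) = 3 + (-5 + l)/(I + l) (V(l, I) = 3 + (l - 1*5)/(I + l) = 3 + (l - 5)/(I + l) = 3 + (-5 + l)/(I + l))
S(w) = -8 + (-26 + 4*w)/(w*(-7 + w)) (S(w) = -8 + ((-5 + 3*(-7) + 4*w)/(-7 + w))/w = -8 + ((-5 - 21 + 4*w)/(-7 + w))/w = -8 + ((-26 + 4*w)/(-7 + w))/w = -8 + (-26 + 4*w)/(w*(-7 + w)))
o = 1118 (o = 1035 + 83 = 1118)
(5590 + S(-90)) + o = (5590 + 2*(-13 - 4*(-90)² + 30*(-90))/(-90*(-7 - 90))) + 1118 = (5590 + 2*(-1/90)*(-13 - 4*8100 - 2700)/(-97)) + 1118 = (5590 + 2*(-1/90)*(-1/97)*(-13 - 32400 - 2700)) + 1118 = (5590 + 2*(-1/90)*(-1/97)*(-35113)) + 1118 = (5590 - 35113/4365) + 1118 = 24365237/4365 + 1118 = 29245307/4365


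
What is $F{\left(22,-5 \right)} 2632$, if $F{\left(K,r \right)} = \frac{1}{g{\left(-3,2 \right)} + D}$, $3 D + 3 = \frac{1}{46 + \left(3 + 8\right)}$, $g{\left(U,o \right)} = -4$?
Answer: $- \frac{32148}{61} \approx -527.02$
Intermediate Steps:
$D = - \frac{170}{171}$ ($D = -1 + \frac{1}{3 \left(46 + \left(3 + 8\right)\right)} = -1 + \frac{1}{3 \left(46 + 11\right)} = -1 + \frac{1}{3 \cdot 57} = -1 + \frac{1}{3} \cdot \frac{1}{57} = -1 + \frac{1}{171} = - \frac{170}{171} \approx -0.99415$)
$F{\left(K,r \right)} = - \frac{171}{854}$ ($F{\left(K,r \right)} = \frac{1}{-4 - \frac{170}{171}} = \frac{1}{- \frac{854}{171}} = - \frac{171}{854}$)
$F{\left(22,-5 \right)} 2632 = \left(- \frac{171}{854}\right) 2632 = - \frac{32148}{61}$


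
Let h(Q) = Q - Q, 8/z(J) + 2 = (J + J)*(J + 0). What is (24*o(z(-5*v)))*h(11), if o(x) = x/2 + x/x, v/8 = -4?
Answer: 0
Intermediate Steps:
v = -32 (v = 8*(-4) = -32)
z(J) = 8/(-2 + 2*J**2) (z(J) = 8/(-2 + (J + J)*(J + 0)) = 8/(-2 + (2*J)*J) = 8/(-2 + 2*J**2))
h(Q) = 0
o(x) = 1 + x/2 (o(x) = x*(1/2) + 1 = x/2 + 1 = 1 + x/2)
(24*o(z(-5*v)))*h(11) = (24*(1 + (4/(-1 + (-5*(-32))**2))/2))*0 = (24*(1 + (4/(-1 + 160**2))/2))*0 = (24*(1 + (4/(-1 + 25600))/2))*0 = (24*(1 + (4/25599)/2))*0 = (24*(1 + (4*(1/25599))/2))*0 = (24*(1 + (1/2)*(4/25599)))*0 = (24*(1 + 2/25599))*0 = (24*(25601/25599))*0 = (204808/8533)*0 = 0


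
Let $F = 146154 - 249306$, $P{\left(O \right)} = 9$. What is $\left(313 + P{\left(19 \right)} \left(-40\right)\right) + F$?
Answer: $-103199$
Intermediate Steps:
$F = -103152$ ($F = 146154 - 249306 = -103152$)
$\left(313 + P{\left(19 \right)} \left(-40\right)\right) + F = \left(313 + 9 \left(-40\right)\right) - 103152 = \left(313 - 360\right) - 103152 = -47 - 103152 = -103199$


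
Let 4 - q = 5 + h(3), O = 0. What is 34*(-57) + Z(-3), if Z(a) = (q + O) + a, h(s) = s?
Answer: -1945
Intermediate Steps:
q = -4 (q = 4 - (5 + 3) = 4 - 1*8 = 4 - 8 = -4)
Z(a) = -4 + a (Z(a) = (-4 + 0) + a = -4 + a)
34*(-57) + Z(-3) = 34*(-57) + (-4 - 3) = -1938 - 7 = -1945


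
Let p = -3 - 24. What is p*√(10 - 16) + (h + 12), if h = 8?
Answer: 20 - 27*I*√6 ≈ 20.0 - 66.136*I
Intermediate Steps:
p = -27
p*√(10 - 16) + (h + 12) = -27*√(10 - 16) + (8 + 12) = -27*I*√6 + 20 = 20 - 27*I*√6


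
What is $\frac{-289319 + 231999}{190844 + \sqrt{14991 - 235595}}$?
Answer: $- \frac{546958904}{1821082647} + \frac{5732 i \sqrt{55151}}{1821082647} \approx -0.30035 + 0.00073919 i$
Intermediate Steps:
$\frac{-289319 + 231999}{190844 + \sqrt{14991 - 235595}} = - \frac{57320}{190844 + \sqrt{-220604}} = - \frac{57320}{190844 + 2 i \sqrt{55151}}$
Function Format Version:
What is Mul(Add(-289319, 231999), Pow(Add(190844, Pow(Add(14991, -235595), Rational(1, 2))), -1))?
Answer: Add(Rational(-546958904, 1821082647), Mul(Rational(5732, 1821082647), I, Pow(55151, Rational(1, 2)))) ≈ Add(-0.30035, Mul(0.00073919, I))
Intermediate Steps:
Mul(Add(-289319, 231999), Pow(Add(190844, Pow(Add(14991, -235595), Rational(1, 2))), -1)) = Mul(-57320, Pow(Add(190844, Pow(-220604, Rational(1, 2))), -1)) = Mul(-57320, Pow(Add(190844, Mul(2, I, Pow(55151, Rational(1, 2)))), -1))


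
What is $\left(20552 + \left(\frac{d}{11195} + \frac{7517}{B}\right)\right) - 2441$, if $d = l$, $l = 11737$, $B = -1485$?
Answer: $\frac{60204190891}{3324915} \approx 18107.0$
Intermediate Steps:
$d = 11737$
$\left(20552 + \left(\frac{d}{11195} + \frac{7517}{B}\right)\right) - 2441 = \left(20552 + \left(\frac{11737}{11195} + \frac{7517}{-1485}\right)\right) - 2441 = \left(20552 + \left(11737 \cdot \frac{1}{11195} + 7517 \left(- \frac{1}{1485}\right)\right)\right) - 2441 = \left(20552 + \left(\frac{11737}{11195} - \frac{7517}{1485}\right)\right) - 2441 = \left(20552 - \frac{13344674}{3324915}\right) - 2441 = \frac{68320308406}{3324915} - 2441 = \frac{60204190891}{3324915}$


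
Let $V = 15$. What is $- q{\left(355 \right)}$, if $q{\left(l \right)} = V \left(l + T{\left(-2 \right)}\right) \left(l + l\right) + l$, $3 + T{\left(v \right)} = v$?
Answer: $-3727855$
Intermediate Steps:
$T{\left(v \right)} = -3 + v$
$q{\left(l \right)} = l + 30 l \left(-5 + l\right)$ ($q{\left(l \right)} = 15 \left(l - 5\right) \left(l + l\right) + l = 15 \left(l - 5\right) 2 l + l = 15 \left(-5 + l\right) 2 l + l = 15 \cdot 2 l \left(-5 + l\right) + l = 30 l \left(-5 + l\right) + l = l + 30 l \left(-5 + l\right)$)
$- q{\left(355 \right)} = - 355 \left(-149 + 30 \cdot 355\right) = - 355 \left(-149 + 10650\right) = - 355 \cdot 10501 = \left(-1\right) 3727855 = -3727855$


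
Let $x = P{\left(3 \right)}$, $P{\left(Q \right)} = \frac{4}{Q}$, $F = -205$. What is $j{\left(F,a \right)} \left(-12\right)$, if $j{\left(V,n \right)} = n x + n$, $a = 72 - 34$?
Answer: $-1064$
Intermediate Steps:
$a = 38$
$x = \frac{4}{3} \approx 1.3333$
$j{\left(V,n \right)} = \frac{7 n}{3}$ ($j{\left(V,n \right)} = n \frac{4}{3} + n = \frac{4 n}{3} + n = \frac{7 n}{3}$)
$j{\left(F,a \right)} \left(-12\right) = \frac{7}{3} \cdot 38 \left(-12\right) = \frac{266}{3} \left(-12\right) = -1064$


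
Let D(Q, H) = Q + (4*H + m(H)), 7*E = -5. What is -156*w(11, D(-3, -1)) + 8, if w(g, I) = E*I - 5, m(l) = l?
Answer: -724/7 ≈ -103.43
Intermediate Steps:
E = -5/7 (E = (⅐)*(-5) = -5/7 ≈ -0.71429)
D(Q, H) = Q + 5*H (D(Q, H) = Q + (4*H + H) = Q + 5*H)
w(g, I) = -5 - 5*I/7 (w(g, I) = -5*I/7 - 5 = -5 - 5*I/7)
-156*w(11, D(-3, -1)) + 8 = -156*(-5 - 5*(-3 + 5*(-1))/7) + 8 = -156*(-5 - 5*(-3 - 5)/7) + 8 = -156*(-5 - 5/7*(-8)) + 8 = -156*(-5 + 40/7) + 8 = -156*5/7 + 8 = -780/7 + 8 = -724/7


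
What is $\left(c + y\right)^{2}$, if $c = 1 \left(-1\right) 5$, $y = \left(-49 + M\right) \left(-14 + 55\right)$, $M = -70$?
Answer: $23853456$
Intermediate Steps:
$y = -4879$ ($y = \left(-49 - 70\right) \left(-14 + 55\right) = \left(-119\right) 41 = -4879$)
$c = -5$ ($c = \left(-1\right) 5 = -5$)
$\left(c + y\right)^{2} = \left(-5 - 4879\right)^{2} = \left(-4884\right)^{2} = 23853456$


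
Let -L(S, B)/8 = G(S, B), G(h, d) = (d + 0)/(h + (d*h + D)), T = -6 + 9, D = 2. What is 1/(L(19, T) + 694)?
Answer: 13/9018 ≈ 0.0014416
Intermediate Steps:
T = 3
G(h, d) = d/(2 + h + d*h) (G(h, d) = (d + 0)/(h + (d*h + 2)) = d/(h + (2 + d*h)) = d/(2 + h + d*h))
L(S, B) = -8*B/(2 + S + B*S)
1/(L(19, T) + 694) = 1/(-8*3/(2 + 19 + 3*19) + 694) = 1/(-8*3/(2 + 19 + 57) + 694) = 1/(-8*3/78 + 694) = 1/(-8*3*1/78 + 694) = 1/(-4/13 + 694) = 1/(9018/13) = 13/9018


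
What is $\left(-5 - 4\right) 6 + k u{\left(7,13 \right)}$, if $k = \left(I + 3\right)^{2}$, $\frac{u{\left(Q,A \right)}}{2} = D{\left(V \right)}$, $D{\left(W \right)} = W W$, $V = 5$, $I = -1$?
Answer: $146$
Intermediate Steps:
$D{\left(W \right)} = W^{2}$
$u{\left(Q,A \right)} = 50$ ($u{\left(Q,A \right)} = 2 \cdot 5^{2} = 2 \cdot 25 = 50$)
$k = 4$ ($k = \left(-1 + 3\right)^{2} = 2^{2} = 4$)
$\left(-5 - 4\right) 6 + k u{\left(7,13 \right)} = \left(-5 - 4\right) 6 + 4 \cdot 50 = \left(-9\right) 6 + 200 = -54 + 200 = 146$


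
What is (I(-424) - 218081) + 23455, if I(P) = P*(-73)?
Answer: -163674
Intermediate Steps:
I(P) = -73*P
(I(-424) - 218081) + 23455 = (-73*(-424) - 218081) + 23455 = (30952 - 218081) + 23455 = -187129 + 23455 = -163674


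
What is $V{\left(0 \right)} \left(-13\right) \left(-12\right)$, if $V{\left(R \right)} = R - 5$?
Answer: $-780$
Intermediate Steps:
$V{\left(R \right)} = -5 + R$
$V{\left(0 \right)} \left(-13\right) \left(-12\right) = \left(-5 + 0\right) \left(-13\right) \left(-12\right) = \left(-5\right) \left(-13\right) \left(-12\right) = 65 \left(-12\right) = -780$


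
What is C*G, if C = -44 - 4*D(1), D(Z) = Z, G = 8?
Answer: -384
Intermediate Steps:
C = -48 (C = -44 - 4 = -48)
C*G = -48*8 = -384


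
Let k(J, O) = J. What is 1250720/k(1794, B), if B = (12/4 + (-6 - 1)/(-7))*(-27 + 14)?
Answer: 625360/897 ≈ 697.17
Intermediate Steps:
B = -52 (B = (12*(¼) - 7*(-⅐))*(-13) = (3 + 1)*(-13) = 4*(-13) = -52)
1250720/k(1794, B) = 1250720/1794 = 1250720*(1/1794) = 625360/897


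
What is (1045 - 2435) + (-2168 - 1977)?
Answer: -5535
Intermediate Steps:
(1045 - 2435) + (-2168 - 1977) = -1390 - 4145 = -5535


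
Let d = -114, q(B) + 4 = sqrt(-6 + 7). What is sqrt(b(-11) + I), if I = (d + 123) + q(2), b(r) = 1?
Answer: sqrt(7) ≈ 2.6458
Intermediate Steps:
q(B) = -3 (q(B) = -4 + sqrt(-6 + 7) = -4 + sqrt(1) = -4 + 1 = -3)
I = 6 (I = (-114 + 123) - 3 = 9 - 3 = 6)
sqrt(b(-11) + I) = sqrt(1 + 6) = sqrt(7)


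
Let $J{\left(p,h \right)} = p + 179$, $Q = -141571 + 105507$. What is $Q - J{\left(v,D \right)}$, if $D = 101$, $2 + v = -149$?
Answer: $-36092$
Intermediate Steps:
$v = -151$ ($v = -2 - 149 = -151$)
$Q = -36064$
$J{\left(p,h \right)} = 179 + p$
$Q - J{\left(v,D \right)} = -36064 - \left(179 - 151\right) = -36064 - 28 = -36092$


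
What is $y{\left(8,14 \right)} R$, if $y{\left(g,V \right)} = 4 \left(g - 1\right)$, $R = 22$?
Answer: $616$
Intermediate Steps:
$y{\left(g,V \right)} = -4 + 4 g$ ($y{\left(g,V \right)} = 4 \left(-1 + g\right) = -4 + 4 g$)
$y{\left(8,14 \right)} R = \left(-4 + 4 \cdot 8\right) 22 = \left(-4 + 32\right) 22 = 28 \cdot 22 = 616$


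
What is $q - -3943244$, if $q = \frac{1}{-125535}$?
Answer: $\frac{495015135539}{125535} \approx 3.9432 \cdot 10^{6}$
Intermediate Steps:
$q = - \frac{1}{125535} \approx -7.9659 \cdot 10^{-6}$
$q - -3943244 = - \frac{1}{125535} - -3943244 = - \frac{1}{125535} + 3943244 = \frac{495015135539}{125535}$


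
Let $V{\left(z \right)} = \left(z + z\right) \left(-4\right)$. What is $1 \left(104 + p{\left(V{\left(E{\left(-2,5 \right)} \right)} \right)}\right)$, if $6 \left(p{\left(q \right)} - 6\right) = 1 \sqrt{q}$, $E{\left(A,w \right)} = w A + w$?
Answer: $110 + \frac{\sqrt{10}}{3} \approx 111.05$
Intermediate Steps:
$E{\left(A,w \right)} = w + A w$ ($E{\left(A,w \right)} = A w + w = w + A w$)
$V{\left(z \right)} = - 8 z$ ($V{\left(z \right)} = 2 z \left(-4\right) = - 8 z$)
$p{\left(q \right)} = 6 + \frac{\sqrt{q}}{6}$ ($p{\left(q \right)} = 6 + \frac{1 \sqrt{q}}{6} = 6 + \frac{\sqrt{q}}{6}$)
$1 \left(104 + p{\left(V{\left(E{\left(-2,5 \right)} \right)} \right)}\right) = 1 \left(104 + \left(6 + \frac{\sqrt{- 8 \cdot 5 \left(1 - 2\right)}}{6}\right)\right) = 1 \left(104 + \left(6 + \frac{\sqrt{- 8 \cdot 5 \left(-1\right)}}{6}\right)\right) = 1 \left(104 + \left(6 + \frac{\sqrt{\left(-8\right) \left(-5\right)}}{6}\right)\right) = 1 \left(104 + \left(6 + \frac{\sqrt{40}}{6}\right)\right) = 1 \left(104 + \left(6 + \frac{2 \sqrt{10}}{6}\right)\right) = 1 \left(104 + \left(6 + \frac{\sqrt{10}}{3}\right)\right) = 1 \left(110 + \frac{\sqrt{10}}{3}\right) = 110 + \frac{\sqrt{10}}{3}$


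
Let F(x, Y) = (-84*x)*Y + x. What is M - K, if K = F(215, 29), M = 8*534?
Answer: 527797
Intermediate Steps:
M = 4272
F(x, Y) = x - 84*Y*x (F(x, Y) = -84*Y*x + x = x - 84*Y*x)
K = -523525 (K = 215*(1 - 84*29) = 215*(1 - 2436) = 215*(-2435) = -523525)
M - K = 4272 - 1*(-523525) = 4272 + 523525 = 527797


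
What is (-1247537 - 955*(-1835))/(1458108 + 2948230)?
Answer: 252444/2203169 ≈ 0.11458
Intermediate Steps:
(-1247537 - 955*(-1835))/(1458108 + 2948230) = (-1247537 + 1752425)/4406338 = 504888*(1/4406338) = 252444/2203169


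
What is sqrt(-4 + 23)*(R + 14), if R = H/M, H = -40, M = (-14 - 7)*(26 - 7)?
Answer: 5626*sqrt(19)/399 ≈ 61.462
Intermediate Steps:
M = -399 (M = -21*19 = -399)
R = 40/399 (R = -40/(-399) = -40*(-1/399) = 40/399 ≈ 0.10025)
sqrt(-4 + 23)*(R + 14) = sqrt(-4 + 23)*(40/399 + 14) = sqrt(19)*(5626/399) = 5626*sqrt(19)/399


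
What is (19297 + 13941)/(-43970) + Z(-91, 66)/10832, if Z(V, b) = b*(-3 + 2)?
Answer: -90734009/119070760 ≈ -0.76202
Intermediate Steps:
Z(V, b) = -b (Z(V, b) = b*(-1) = -b)
(19297 + 13941)/(-43970) + Z(-91, 66)/10832 = (19297 + 13941)/(-43970) - 1*66/10832 = 33238*(-1/43970) - 66*1/10832 = -16619/21985 - 33/5416 = -90734009/119070760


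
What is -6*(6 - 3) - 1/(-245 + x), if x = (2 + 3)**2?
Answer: -3959/220 ≈ -17.995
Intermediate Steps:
x = 25 (x = 5**2 = 25)
-6*(6 - 3) - 1/(-245 + x) = -6*(6 - 3) - 1/(-245 + 25) = -6*3 - 1/(-220) = -18 - 1*(-1/220) = -18 + 1/220 = -3959/220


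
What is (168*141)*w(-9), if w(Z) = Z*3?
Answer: -639576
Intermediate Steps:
w(Z) = 3*Z
(168*141)*w(-9) = (168*141)*(3*(-9)) = 23688*(-27) = -639576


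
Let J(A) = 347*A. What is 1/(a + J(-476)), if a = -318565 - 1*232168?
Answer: -1/715905 ≈ -1.3968e-6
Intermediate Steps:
a = -550733 (a = -318565 - 232168 = -550733)
1/(a + J(-476)) = 1/(-550733 + 347*(-476)) = 1/(-550733 - 165172) = 1/(-715905) = -1/715905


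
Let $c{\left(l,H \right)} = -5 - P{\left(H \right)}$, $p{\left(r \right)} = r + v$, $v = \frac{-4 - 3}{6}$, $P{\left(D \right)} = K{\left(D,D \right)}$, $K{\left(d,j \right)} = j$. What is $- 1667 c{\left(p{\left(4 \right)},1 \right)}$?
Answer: $10002$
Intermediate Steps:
$P{\left(D \right)} = D$
$v = - \frac{7}{6}$ ($v = \frac{1}{6} \left(-7\right) = - \frac{7}{6} \approx -1.1667$)
$p{\left(r \right)} = - \frac{7}{6} + r$ ($p{\left(r \right)} = r - \frac{7}{6} = - \frac{7}{6} + r$)
$c{\left(l,H \right)} = -5 - H$
$- 1667 c{\left(p{\left(4 \right)},1 \right)} = - 1667 \left(-5 - 1\right) = \left(-1667\right) \left(-6\right) = 10002$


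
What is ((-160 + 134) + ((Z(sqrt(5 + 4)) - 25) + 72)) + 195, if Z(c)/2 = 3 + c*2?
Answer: 234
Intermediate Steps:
Z(c) = 6 + 4*c (Z(c) = 2*(3 + c*2) = 2*(3 + 2*c) = 6 + 4*c)
((-160 + 134) + ((Z(sqrt(5 + 4)) - 25) + 72)) + 195 = ((-160 + 134) + (((6 + 4*sqrt(5 + 4)) - 25) + 72)) + 195 = (-26 + (((6 + 4*sqrt(9)) - 25) + 72)) + 195 = (-26 + (((6 + 4*3) - 25) + 72)) + 195 = (-26 + (((6 + 12) - 25) + 72)) + 195 = (-26 + ((18 - 25) + 72)) + 195 = (-26 + (-7 + 72)) + 195 = (-26 + 65) + 195 = 39 + 195 = 234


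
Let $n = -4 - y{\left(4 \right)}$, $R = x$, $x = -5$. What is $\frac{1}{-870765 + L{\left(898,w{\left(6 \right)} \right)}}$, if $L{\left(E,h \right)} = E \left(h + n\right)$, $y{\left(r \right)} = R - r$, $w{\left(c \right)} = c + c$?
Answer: $- \frac{1}{855499} \approx -1.1689 \cdot 10^{-6}$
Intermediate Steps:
$w{\left(c \right)} = 2 c$
$R = -5$
$y{\left(r \right)} = -5 - r$
$n = 5$ ($n = -4 - \left(-5 - 4\right) = -4 - -9 = -4 + 9 = 5$)
$L{\left(E,h \right)} = E \left(5 + h\right)$ ($L{\left(E,h \right)} = E \left(h + 5\right) = E \left(5 + h\right)$)
$\frac{1}{-870765 + L{\left(898,w{\left(6 \right)} \right)}} = \frac{1}{-870765 + 898 \left(5 + 2 \cdot 6\right)} = \frac{1}{-870765 + 898 \left(5 + 12\right)} = \frac{1}{-870765 + 898 \cdot 17} = \frac{1}{-870765 + 15266} = \frac{1}{-855499} = - \frac{1}{855499}$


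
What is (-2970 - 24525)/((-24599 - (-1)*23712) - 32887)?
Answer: 705/866 ≈ 0.81409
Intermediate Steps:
(-2970 - 24525)/((-24599 - (-1)*23712) - 32887) = -27495/((-24599 - 1*(-23712)) - 32887) = -27495/((-24599 + 23712) - 32887) = -27495/(-887 - 32887) = -27495/(-33774) = -27495*(-1/33774) = 705/866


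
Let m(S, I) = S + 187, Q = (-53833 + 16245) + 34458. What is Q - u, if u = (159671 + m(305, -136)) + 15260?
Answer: -178553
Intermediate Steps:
Q = -3130 (Q = -37588 + 34458 = -3130)
m(S, I) = 187 + S
u = 175423 (u = (159671 + (187 + 305)) + 15260 = (159671 + 492) + 15260 = 160163 + 15260 = 175423)
Q - u = -3130 - 1*175423 = -3130 - 175423 = -178553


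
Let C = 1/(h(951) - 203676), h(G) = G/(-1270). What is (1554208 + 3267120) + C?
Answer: 1247130363276218/258669471 ≈ 4.8213e+6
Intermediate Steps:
h(G) = -G/1270 (h(G) = G*(-1/1270) = -G/1270)
C = -1270/258669471 (C = 1/(-1/1270*951 - 203676) = 1/(-951/1270 - 203676) = 1/(-258669471/1270) = -1270/258669471 ≈ -4.9097e-6)
(1554208 + 3267120) + C = (1554208 + 3267120) - 1270/258669471 = 4821328 - 1270/258669471 = 1247130363276218/258669471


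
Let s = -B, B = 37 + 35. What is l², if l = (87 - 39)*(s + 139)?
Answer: 10342656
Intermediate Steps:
B = 72
s = -72 (s = -1*72 = -72)
l = 3216 (l = (87 - 39)*(-72 + 139) = 48*67 = 3216)
l² = 3216² = 10342656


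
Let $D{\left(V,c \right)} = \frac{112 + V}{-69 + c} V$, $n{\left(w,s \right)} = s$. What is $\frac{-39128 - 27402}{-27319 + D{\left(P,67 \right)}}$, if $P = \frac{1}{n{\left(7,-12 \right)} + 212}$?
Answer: $\frac{5322400000}{2185542401} \approx 2.4353$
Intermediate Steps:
$P = \frac{1}{200}$ ($P = \frac{1}{-12 + 212} = \frac{1}{200} \approx 0.005$)
$D{\left(V,c \right)} = \frac{V \left(112 + V\right)}{-69 + c}$ ($D{\left(V,c \right)} = \frac{112 + V}{-69 + c} V = \frac{V \left(112 + V\right)}{-69 + c}$)
$\frac{-39128 - 27402}{-27319 + D{\left(P,67 \right)}} = \frac{-39128 - 27402}{-27319 + \frac{112 + \frac{1}{200}}{200 \left(-69 + 67\right)}} = \frac{-39128 - 27402}{-27319 + \frac{1}{200} \frac{1}{-2} \cdot \frac{22401}{200}} = \frac{-39128 - 27402}{-27319 + \frac{1}{200} \left(- \frac{1}{2}\right) \frac{22401}{200}} = - \frac{66530}{-27319 - \frac{22401}{80000}} = - \frac{66530}{- \frac{2185542401}{80000}} = \left(-66530\right) \left(- \frac{80000}{2185542401}\right) = \frac{5322400000}{2185542401}$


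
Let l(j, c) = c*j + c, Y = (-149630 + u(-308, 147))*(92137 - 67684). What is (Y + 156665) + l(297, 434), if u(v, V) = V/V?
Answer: -3658591940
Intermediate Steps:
u(v, V) = 1
Y = -3658877937 (Y = (-149630 + 1)*(92137 - 67684) = -149629*24453 = -3658877937)
l(j, c) = c + c*j
(Y + 156665) + l(297, 434) = (-3658877937 + 156665) + 434*(1 + 297) = -3658721272 + 434*298 = -3658721272 + 129332 = -3658591940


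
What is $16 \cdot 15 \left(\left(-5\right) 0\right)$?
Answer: $0$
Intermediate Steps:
$16 \cdot 15 \left(\left(-5\right) 0\right) = 240 \cdot 0 = 0$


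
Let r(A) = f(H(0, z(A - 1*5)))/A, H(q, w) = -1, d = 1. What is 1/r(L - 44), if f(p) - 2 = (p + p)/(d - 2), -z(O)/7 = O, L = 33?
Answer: -11/4 ≈ -2.7500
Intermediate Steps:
z(O) = -7*O
f(p) = 2 - 2*p (f(p) = 2 + (p + p)/(1 - 2) = 2 + (2*p)/(-1) = 2 + (2*p)*(-1) = 2 - 2*p)
r(A) = 4/A (r(A) = (2 - 2*(-1))/A = (2 + 2)/A = 4/A)
1/r(L - 44) = 1/(4/(33 - 44)) = 1/(4/(-11)) = 1/(4*(-1/11)) = 1/(-4/11) = -11/4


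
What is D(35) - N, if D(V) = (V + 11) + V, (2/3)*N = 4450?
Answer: -6594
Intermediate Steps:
N = 6675 (N = (3/2)*4450 = 6675)
D(V) = 11 + 2*V (D(V) = (11 + V) + V = 11 + 2*V)
D(35) - N = (11 + 2*35) - 1*6675 = (11 + 70) - 6675 = 81 - 6675 = -6594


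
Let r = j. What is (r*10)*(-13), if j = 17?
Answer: -2210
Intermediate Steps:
r = 17
(r*10)*(-13) = (17*10)*(-13) = 170*(-13) = -2210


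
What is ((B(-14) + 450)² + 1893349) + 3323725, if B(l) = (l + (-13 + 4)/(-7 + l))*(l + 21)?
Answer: 5343099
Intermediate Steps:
B(l) = (21 + l)*(l - 9/(-7 + l)) (B(l) = (l - 9/(-7 + l))*(21 + l) = (21 + l)*(l - 9/(-7 + l)))
((B(-14) + 450)² + 1893349) + 3323725 = (((-189 + (-14)³ - 156*(-14) + 14*(-14)²)/(-7 - 14) + 450)² + 1893349) + 3323725 = (((-189 - 2744 + 2184 + 14*196)/(-21) + 450)² + 1893349) + 3323725 = ((-(-189 - 2744 + 2184 + 2744)/21 + 450)² + 1893349) + 3323725 = ((-1/21*1995 + 450)² + 1893349) + 3323725 = ((-95 + 450)² + 1893349) + 3323725 = (355² + 1893349) + 3323725 = (126025 + 1893349) + 3323725 = 2019374 + 3323725 = 5343099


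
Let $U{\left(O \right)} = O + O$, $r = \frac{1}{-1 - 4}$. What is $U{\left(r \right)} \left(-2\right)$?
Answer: $\frac{4}{5} \approx 0.8$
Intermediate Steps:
$r = - \frac{1}{5}$ ($r = \frac{1}{-5} = - \frac{1}{5} \approx -0.2$)
$U{\left(O \right)} = 2 O$
$U{\left(r \right)} \left(-2\right) = 2 \left(- \frac{1}{5}\right) \left(-2\right) = \left(- \frac{2}{5}\right) \left(-2\right) = \frac{4}{5}$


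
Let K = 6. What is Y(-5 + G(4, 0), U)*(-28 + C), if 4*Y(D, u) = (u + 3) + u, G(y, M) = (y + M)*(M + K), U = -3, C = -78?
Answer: 159/2 ≈ 79.500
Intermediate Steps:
G(y, M) = (6 + M)*(M + y) (G(y, M) = (y + M)*(M + 6) = (M + y)*(6 + M) = (6 + M)*(M + y))
Y(D, u) = 3/4 + u/2 (Y(D, u) = ((u + 3) + u)/4 = ((3 + u) + u)/4 = (3 + 2*u)/4 = 3/4 + u/2)
Y(-5 + G(4, 0), U)*(-28 + C) = (3/4 + (1/2)*(-3))*(-28 - 78) = (3/4 - 3/2)*(-106) = -3/4*(-106) = 159/2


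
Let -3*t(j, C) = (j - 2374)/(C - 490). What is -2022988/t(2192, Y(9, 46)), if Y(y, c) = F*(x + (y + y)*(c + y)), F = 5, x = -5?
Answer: -13457927670/91 ≈ -1.4789e+8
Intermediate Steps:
Y(y, c) = -25 + 10*y*(c + y) (Y(y, c) = 5*(-5 + (y + y)*(c + y)) = 5*(-5 + (2*y)*(c + y)) = 5*(-5 + 2*y*(c + y)) = -25 + 10*y*(c + y))
t(j, C) = -(-2374 + j)/(3*(-490 + C)) (t(j, C) = -(j - 2374)/(3*(C - 490)) = -(-2374 + j)/(3*(-490 + C)))
-2022988/t(2192, Y(9, 46)) = -2022988*3*(-490 + (-25 + 10*9² + 10*46*9))/(2374 - 1*2192) = -2022988*3*(-490 + (-25 + 10*81 + 4140))/(2374 - 2192) = -2022988/((⅓)*182/(-490 + (-25 + 810 + 4140))) = -2022988/((⅓)*182/(-490 + 4925)) = -2022988/((⅓)*182/4435) = -2022988/((⅓)*(1/4435)*182) = -2022988/182/13305 = -2022988*13305/182 = -13457927670/91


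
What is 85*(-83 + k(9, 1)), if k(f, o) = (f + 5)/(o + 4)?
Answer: -6817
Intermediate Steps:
k(f, o) = (5 + f)/(4 + o)
85*(-83 + k(9, 1)) = 85*(-83 + (5 + 9)/(4 + 1)) = 85*(-83 + 14/5) = 85*(-401/5) = -6817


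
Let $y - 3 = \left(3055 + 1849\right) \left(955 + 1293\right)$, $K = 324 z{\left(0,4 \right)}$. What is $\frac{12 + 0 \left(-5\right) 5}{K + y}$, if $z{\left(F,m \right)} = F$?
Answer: $\frac{12}{11024195} \approx 1.0885 \cdot 10^{-6}$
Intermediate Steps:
$K = 0$ ($K = 324 \cdot 0 = 0$)
$y = 11024195$ ($y = 3 + \left(3055 + 1849\right) \left(955 + 1293\right) = 3 + 4904 \cdot 2248 = 3 + 11024192 = 11024195$)
$\frac{12 + 0 \left(-5\right) 5}{K + y} = \frac{12 + 0 \left(-5\right) 5}{0 + 11024195} = \frac{12 + 0 \cdot 5}{11024195} = \left(12 + 0\right) \frac{1}{11024195} = 12 \cdot \frac{1}{11024195} = \frac{12}{11024195}$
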